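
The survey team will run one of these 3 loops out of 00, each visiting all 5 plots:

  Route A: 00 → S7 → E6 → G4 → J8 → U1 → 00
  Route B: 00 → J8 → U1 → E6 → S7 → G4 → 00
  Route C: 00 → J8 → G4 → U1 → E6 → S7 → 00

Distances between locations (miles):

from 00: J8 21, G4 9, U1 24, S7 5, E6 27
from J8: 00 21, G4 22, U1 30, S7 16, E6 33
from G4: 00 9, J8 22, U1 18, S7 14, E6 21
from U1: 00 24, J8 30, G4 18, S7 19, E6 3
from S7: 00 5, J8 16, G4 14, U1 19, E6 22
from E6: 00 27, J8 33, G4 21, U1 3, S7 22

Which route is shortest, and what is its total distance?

Route A: 5 + 22 + 21 + 22 + 30 + 24 = 124
Route B: 21 + 30 + 3 + 22 + 14 + 9 = 99
Route C: 21 + 22 + 18 + 3 + 22 + 5 = 91

Shortest is Route C, total 91 miles.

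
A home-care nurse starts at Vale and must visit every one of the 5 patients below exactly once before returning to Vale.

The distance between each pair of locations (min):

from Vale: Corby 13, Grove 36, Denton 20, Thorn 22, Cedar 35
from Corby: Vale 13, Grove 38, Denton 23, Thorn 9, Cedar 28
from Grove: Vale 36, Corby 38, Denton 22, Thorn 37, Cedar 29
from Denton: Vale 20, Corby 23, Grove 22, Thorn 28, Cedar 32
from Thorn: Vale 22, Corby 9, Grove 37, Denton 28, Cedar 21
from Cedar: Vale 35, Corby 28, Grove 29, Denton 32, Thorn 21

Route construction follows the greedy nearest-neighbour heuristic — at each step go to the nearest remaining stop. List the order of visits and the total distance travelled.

Total distance 114 min via the nearest-neighbour route Vale → Corby → Thorn → Cedar → Grove → Denton → Vale.

From Vale: distances to unvisited — Corby=13, Denton=20, Thorn=22, Cedar=35, Grove=36. Nearest is Corby (13).
From Corby: distances to unvisited — Thorn=9, Denton=23, Cedar=28, Grove=38. Nearest is Thorn (9).
From Thorn: distances to unvisited — Cedar=21, Denton=28, Grove=37. Nearest is Cedar (21).
From Cedar: distances to unvisited — Grove=29, Denton=32. Nearest is Grove (29).
From Grove: distances to unvisited — Denton=22. Nearest is Denton (22).
Return Denton→Vale: 20.
Total = 13 + 9 + 21 + 29 + 22 + 20 = 114.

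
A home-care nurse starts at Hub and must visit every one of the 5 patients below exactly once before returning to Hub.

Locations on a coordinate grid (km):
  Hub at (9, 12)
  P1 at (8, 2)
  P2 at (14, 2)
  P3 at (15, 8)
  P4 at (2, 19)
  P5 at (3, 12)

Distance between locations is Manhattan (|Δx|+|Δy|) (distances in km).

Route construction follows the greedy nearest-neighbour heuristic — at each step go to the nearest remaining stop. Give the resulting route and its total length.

At Hub the remaining stops are P5 6, P3 10, P1 11, P4 14, P2 15; go to P5.
At P5 the remaining stops are P4 8, P1 15, P3 16, P2 21; go to P4.
At P4 the remaining stops are P1 23, P3 24, P2 29; go to P1.
At P1 the remaining stops are P2 6, P3 13; go to P2.
At P2 the remaining stops are P3 7; go to P3.
Return P3→Hub: 10.
Total = 6 + 8 + 23 + 6 + 7 + 10 = 60.

Nearest-neighbour total = 60 km; route Hub → P5 → P4 → P1 → P2 → P3 → Hub.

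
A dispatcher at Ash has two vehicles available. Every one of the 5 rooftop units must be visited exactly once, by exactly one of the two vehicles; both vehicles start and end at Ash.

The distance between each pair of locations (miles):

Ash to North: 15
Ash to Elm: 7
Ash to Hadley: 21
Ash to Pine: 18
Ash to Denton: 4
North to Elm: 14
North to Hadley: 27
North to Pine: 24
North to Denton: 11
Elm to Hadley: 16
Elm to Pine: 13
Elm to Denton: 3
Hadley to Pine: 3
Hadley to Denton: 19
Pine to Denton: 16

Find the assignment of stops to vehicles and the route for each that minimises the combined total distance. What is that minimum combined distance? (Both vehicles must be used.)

There are 2^4 − 1 = 15 ways to divide the 5 stops into two non-empty groups. For each, the best each vehicle can do is its own shortest tour through its group:
  {North} + {Elm, Hadley, Pine, Denton}: 30 + 44 = 74
  {Elm} + {North, Hadley, Pine, Denton}: 14 + 63 = 77
  {North, Elm} + {Hadley, Pine, Denton}: 36 + 44 = 80
  {Hadley} + {North, Elm, Pine, Denton}: 42 + 59 = 101
  {North, Hadley} + {Elm, Pine, Denton}: 63 + 38 = 101
  {Elm, Hadley} + {North, Pine, Denton}: 44 + 57 = 101
  … (15 splits in total)
  {North, Elm, Hadley, Pine} + {Denton}: 65 + 8 = 73  ← best
Best: vehicle 1 Ash → North → Hadley → Pine → Elm → Ash = 65; vehicle 2 Ash → Denton → Ash = 8; combined 73.

Minimum combined distance: 73 miles.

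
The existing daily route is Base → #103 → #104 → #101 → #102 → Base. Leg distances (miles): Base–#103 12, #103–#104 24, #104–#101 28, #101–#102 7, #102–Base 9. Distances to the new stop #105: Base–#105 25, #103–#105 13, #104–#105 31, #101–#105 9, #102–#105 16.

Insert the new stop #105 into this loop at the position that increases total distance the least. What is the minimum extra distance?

Adding 12 miles by placing #105 on the #104–#101 leg.

Insertion cost between consecutive stops i–j is d(i,#105) + d(#105,j) − d(i,j):
  between Base and #103: 25 + 13 − 12 = 26
  between #103 and #104: 13 + 31 − 24 = 20
  between #104 and #101: 31 + 9 − 28 = 12
  between #101 and #102: 9 + 16 − 7 = 18
  between #102 and Base: 16 + 25 − 9 = 32
Cheapest insertion is between #104 and #101, adding 12.
New total = 80 + 12 = 92.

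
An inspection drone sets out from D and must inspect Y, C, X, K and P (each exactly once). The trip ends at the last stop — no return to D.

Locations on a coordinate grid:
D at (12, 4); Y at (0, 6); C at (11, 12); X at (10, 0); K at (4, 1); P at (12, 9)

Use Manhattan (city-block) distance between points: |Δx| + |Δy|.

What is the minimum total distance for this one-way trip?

There are 5! = 120 possible orderings.
D - Y - C - X - K - P: 14+17+13+7+16 = 67
D - Y - C - X - P - K: 14+17+13+11+16 = 71
D - Y - C - K - X - P: 14+17+18+7+11 = 67
D - Y - C - K - P - X: 14+17+18+16+11 = 76
D - Y - C - P - X - K: 14+17+4+11+7 = 53
D - Y - C - P - K - X: 14+17+4+16+7 = 58
D - Y - X - C - K - P: 14+16+13+18+16 = 77
D - Y - X - C - P - K: 14+16+13+4+16 = 63
D - Y - X - K - C - P: 14+16+7+18+4 = 59
D - Y - X - K - P - C: 14+16+7+16+4 = 57
D - Y - X - P - C - K: 14+16+11+4+18 = 63
D - Y - X - P - K - C: 14+16+11+16+18 = 75
D - Y - K - C - X - P: 14+9+18+13+11 = 65
D - Y - K - C - P - X: 14+9+18+4+11 = 56
… (106 more)
D - P - C - X - K - Y: 5+4+13+7+9 = 38  ← best
The minimum is 38.
One shortest path: D → P → C → X → K → Y.

Minimum one-way distance = 38.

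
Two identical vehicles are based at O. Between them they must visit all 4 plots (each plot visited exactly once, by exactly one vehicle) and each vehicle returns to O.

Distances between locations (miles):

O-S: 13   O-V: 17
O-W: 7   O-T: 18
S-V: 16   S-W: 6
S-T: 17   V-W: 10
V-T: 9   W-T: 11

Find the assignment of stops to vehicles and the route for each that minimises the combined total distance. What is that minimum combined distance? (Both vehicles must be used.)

Check every non-empty split of the stops between the two vehicles; for each half take its own optimal tour:
  {S} + {V, W, T}: 26 + 44 = 70
  {V} + {S, W, T}: 34 + 48 = 82
  {S, V} + {W, T}: 46 + 36 = 82
  {W} + {S, V, T}: 14 + 56 = 70
  {S, W} + {V, T}: 26 + 44 = 70
  {V, W} + {S, T}: 34 + 48 = 82
  … (7 splits in total)
Best: vehicle 1 O → S → O = 26; vehicle 2 O → V → T → W → O = 44; combined 70.

70 miles — the smallest possible combined total.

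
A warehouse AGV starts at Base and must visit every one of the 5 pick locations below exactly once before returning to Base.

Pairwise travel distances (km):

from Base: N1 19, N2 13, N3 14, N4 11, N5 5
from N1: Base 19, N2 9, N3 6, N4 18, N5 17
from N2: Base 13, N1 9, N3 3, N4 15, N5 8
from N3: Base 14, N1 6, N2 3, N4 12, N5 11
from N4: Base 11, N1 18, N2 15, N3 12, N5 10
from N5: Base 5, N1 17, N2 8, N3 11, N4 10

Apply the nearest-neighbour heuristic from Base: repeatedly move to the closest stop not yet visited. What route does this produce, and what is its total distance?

Total distance 51 km via the nearest-neighbour route Base → N5 → N2 → N3 → N1 → N4 → Base.

At Base the remaining stops are N5 5, N4 11, N2 13, N3 14, N1 19; go to N5.
At N5 the remaining stops are N2 8, N4 10, N3 11, N1 17; go to N2.
At N2 the remaining stops are N3 3, N1 9, N4 15; go to N3.
At N3 the remaining stops are N1 6, N4 12; go to N1.
At N1 the remaining stops are N4 18; go to N4.
Return N4→Base: 11.
Total = 5 + 8 + 3 + 6 + 18 + 11 = 51.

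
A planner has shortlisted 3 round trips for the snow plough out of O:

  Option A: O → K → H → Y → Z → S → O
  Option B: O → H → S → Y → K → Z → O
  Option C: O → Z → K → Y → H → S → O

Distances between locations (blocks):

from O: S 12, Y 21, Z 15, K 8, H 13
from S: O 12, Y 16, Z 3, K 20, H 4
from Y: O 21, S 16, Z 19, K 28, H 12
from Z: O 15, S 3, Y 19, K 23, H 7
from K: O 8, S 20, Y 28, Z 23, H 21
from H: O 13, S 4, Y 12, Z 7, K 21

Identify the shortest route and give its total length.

Shortest is Option A, total 75 blocks.

Option A: 8 + 21 + 12 + 19 + 3 + 12 = 75
Option B: 13 + 4 + 16 + 28 + 23 + 15 = 99
Option C: 15 + 23 + 28 + 12 + 4 + 12 = 94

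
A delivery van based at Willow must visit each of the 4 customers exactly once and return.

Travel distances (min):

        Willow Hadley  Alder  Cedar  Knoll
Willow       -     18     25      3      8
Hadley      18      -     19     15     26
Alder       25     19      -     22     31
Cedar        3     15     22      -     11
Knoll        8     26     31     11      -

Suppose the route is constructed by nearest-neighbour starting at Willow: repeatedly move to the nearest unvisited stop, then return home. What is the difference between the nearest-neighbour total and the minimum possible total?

Excess over optimum: 8 min.

From Willow: Cedar=3, Knoll=8, Hadley=18, Alder=25 → choose Cedar (3).
From Cedar: Knoll=11, Hadley=15, Alder=22 → choose Knoll (11).
From Knoll: Hadley=26, Alder=31 → choose Hadley (26).
From Hadley: Alder=19 → choose Alder (19).
NN route Willow → Cedar → Knoll → Hadley → Alder → Willow costs 84.
Optimal: Willow → Cedar → Hadley → Alder → Knoll → Willow costs 76 (by enumerating all 12 distinct tours).
Excess = 84 − 76 = 8.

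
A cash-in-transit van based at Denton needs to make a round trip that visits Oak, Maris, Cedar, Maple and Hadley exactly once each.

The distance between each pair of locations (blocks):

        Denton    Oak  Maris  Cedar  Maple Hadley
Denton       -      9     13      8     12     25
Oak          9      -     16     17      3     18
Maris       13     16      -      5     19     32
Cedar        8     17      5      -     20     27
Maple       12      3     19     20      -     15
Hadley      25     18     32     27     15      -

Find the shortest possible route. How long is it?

Denton→Oak→Maris→Cedar→Maple→Hadley→Denton: 9+16+5+20+15+25 = 90
Denton→Oak→Maris→Cedar→Hadley→Maple→Denton: 9+16+5+27+15+12 = 84
Denton→Oak→Maris→Maple→Cedar→Hadley→Denton: 9+16+19+20+27+25 = 116
Denton→Oak→Maris→Maple→Hadley→Cedar→Denton: 9+16+19+15+27+8 = 94
Denton→Oak→Maris→Hadley→Cedar→Maple→Denton: 9+16+32+27+20+12 = 116
Denton→Oak→Maris→Hadley→Maple→Cedar→Denton: 9+16+32+15+20+8 = 100
Denton→Oak→Cedar→Maris→Maple→Hadley→Denton: 9+17+5+19+15+25 = 90
Denton→Oak→Cedar→Maris→Hadley→Maple→Denton: 9+17+5+32+15+12 = 90
Denton→Oak→Cedar→Maple→Maris→Hadley→Denton: 9+17+20+19+32+25 = 122
Denton→Oak→Cedar→Maple→Hadley→Maris→Denton: 9+17+20+15+32+13 = 106
Denton→Oak→Cedar→Hadley→Maris→Maple→Denton: 9+17+27+32+19+12 = 116
Denton→Oak→Cedar→Hadley→Maple→Maris→Denton: 9+17+27+15+19+13 = 100
Denton→Oak→Maple→Maris→Cedar→Hadley→Denton: 9+3+19+5+27+25 = 88
Denton→Oak→Maple→Maris→Hadley→Cedar→Denton: 9+3+19+32+27+8 = 98
… (46 more)
Denton→Oak→Maple→Hadley→Maris→Cedar→Denton: 9+3+15+32+5+8 = 72  ← best
The minimum is 72.
One optimal route: Denton → Oak → Maple → Hadley → Maris → Cedar → Denton (or its reverse).

72 blocks — the shortest possible round trip.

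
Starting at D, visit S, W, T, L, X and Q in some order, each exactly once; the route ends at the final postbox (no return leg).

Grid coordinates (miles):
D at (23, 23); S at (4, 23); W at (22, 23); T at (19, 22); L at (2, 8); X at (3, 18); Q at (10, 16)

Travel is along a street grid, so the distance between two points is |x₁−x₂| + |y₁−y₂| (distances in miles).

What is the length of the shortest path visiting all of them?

There are 6! = 720 possible orderings.
D → S → W → T → L → X → Q: 19+18+4+31+11+9 = 92
D → S → W → T → L → Q → X: 19+18+4+31+16+9 = 97
D → S → W → T → X → L → Q: 19+18+4+20+11+16 = 88
D → S → W → T → X → Q → L: 19+18+4+20+9+16 = 86
D → S → W → T → Q → L → X: 19+18+4+15+16+11 = 83
D → S → W → T → Q → X → L: 19+18+4+15+9+11 = 76
D → S → W → L → T → X → Q: 19+18+35+31+20+9 = 132
D → S → W → L → T → Q → X: 19+18+35+31+15+9 = 127
… (712 more)
D → W → T → Q → S → X → L: 1+4+15+13+6+11 = 50  ← best
The minimum is 50.
One shortest path: D → W → T → Q → S → X → L.

Shortest open route: 50 miles.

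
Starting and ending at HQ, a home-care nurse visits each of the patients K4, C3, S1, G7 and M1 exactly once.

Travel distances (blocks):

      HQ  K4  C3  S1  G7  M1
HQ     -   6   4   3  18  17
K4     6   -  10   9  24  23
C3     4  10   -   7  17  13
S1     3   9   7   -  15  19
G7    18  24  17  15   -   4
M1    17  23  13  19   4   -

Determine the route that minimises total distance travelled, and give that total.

HQ → K4 → C3 → S1 → G7 → M1 → HQ: 6+10+7+15+4+17 = 59
HQ → K4 → C3 → S1 → M1 → G7 → HQ: 6+10+7+19+4+18 = 64
HQ → K4 → C3 → G7 → S1 → M1 → HQ: 6+10+17+15+19+17 = 84
HQ → K4 → C3 → G7 → M1 → S1 → HQ: 6+10+17+4+19+3 = 59
HQ → K4 → C3 → M1 → S1 → G7 → HQ: 6+10+13+19+15+18 = 81
HQ → K4 → C3 → M1 → G7 → S1 → HQ: 6+10+13+4+15+3 = 51
HQ → K4 → S1 → C3 → G7 → M1 → HQ: 6+9+7+17+4+17 = 60
HQ → K4 → S1 → C3 → M1 → G7 → HQ: 6+9+7+13+4+18 = 57
HQ → K4 → S1 → G7 → C3 → M1 → HQ: 6+9+15+17+13+17 = 77
HQ → K4 → S1 → G7 → M1 → C3 → HQ: 6+9+15+4+13+4 = 51
HQ → K4 → S1 → M1 → C3 → G7 → HQ: 6+9+19+13+17+18 = 82
HQ → K4 → S1 → M1 → G7 → C3 → HQ: 6+9+19+4+17+4 = 59
HQ → K4 → G7 → C3 → S1 → M1 → HQ: 6+24+17+7+19+17 = 90
HQ → K4 → G7 → C3 → M1 → S1 → HQ: 6+24+17+13+19+3 = 82
… (46 more)
The minimum is 51.
One optimal route: HQ → K4 → C3 → M1 → G7 → S1 → HQ (or its reverse).

Shortest round trip = 51 blocks.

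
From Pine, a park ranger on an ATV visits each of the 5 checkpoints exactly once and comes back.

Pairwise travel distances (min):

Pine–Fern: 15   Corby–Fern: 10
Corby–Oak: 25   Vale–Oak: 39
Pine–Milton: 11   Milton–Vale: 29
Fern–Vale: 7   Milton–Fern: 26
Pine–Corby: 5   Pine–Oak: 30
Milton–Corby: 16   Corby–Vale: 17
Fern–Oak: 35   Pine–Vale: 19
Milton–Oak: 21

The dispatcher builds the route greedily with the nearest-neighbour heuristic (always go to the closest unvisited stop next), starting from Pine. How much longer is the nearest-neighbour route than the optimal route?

The nearest-neighbour route is 9 min longer than optimal.

Pine: Corby=5, Milton=11, Fern=15, Vale=19, Oak=30 ⇒ Corby
Corby: Fern=10, Milton=16, Vale=17, Oak=25 ⇒ Fern
Fern: Vale=7, Milton=26, Oak=35 ⇒ Vale
Vale: Milton=29, Oak=39 ⇒ Milton
Milton: Oak=21 ⇒ Oak
NN route Pine → Corby → Fern → Vale → Milton → Oak → Pine costs 102.
Optimal: Pine → Milton → Oak → Corby → Fern → Vale → Pine costs 93 (by enumerating all 60 distinct tours).
Excess = 102 − 93 = 9.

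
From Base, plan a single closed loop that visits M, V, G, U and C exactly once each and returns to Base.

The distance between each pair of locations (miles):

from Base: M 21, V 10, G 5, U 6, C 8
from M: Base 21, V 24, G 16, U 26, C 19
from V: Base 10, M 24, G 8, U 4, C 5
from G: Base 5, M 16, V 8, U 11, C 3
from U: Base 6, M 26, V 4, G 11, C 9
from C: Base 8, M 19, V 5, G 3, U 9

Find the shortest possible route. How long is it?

Minimum total distance: 55 miles.

With 5 stops there are 5!/2 = 60 distinct round trips (a route and its reverse cost the same).
Base→M→V→G→U→C→Base: 21+24+8+11+9+8 = 81
Base→M→V→G→C→U→Base: 21+24+8+3+9+6 = 71
Base→M→V→U→G→C→Base: 21+24+4+11+3+8 = 71
Base→M→V→U→C→G→Base: 21+24+4+9+3+5 = 66
Base→M→V→C→G→U→Base: 21+24+5+3+11+6 = 70
Base→M→V→C→U→G→Base: 21+24+5+9+11+5 = 75
Base→M→G→V→U→C→Base: 21+16+8+4+9+8 = 66
Base→M→G→V→C→U→Base: 21+16+8+5+9+6 = 65
Base→M→G→U→V→C→Base: 21+16+11+4+5+8 = 65
Base→M→G→U→C→V→Base: 21+16+11+9+5+10 = 72
Base→M→G→C→V→U→Base: 21+16+3+5+4+6 = 55
Base→M→G→C→U→V→Base: 21+16+3+9+4+10 = 63
Base→M→U→V→G→C→Base: 21+26+4+8+3+8 = 70
Base→M→U→V→C→G→Base: 21+26+4+5+3+5 = 64
… (46 more)
The minimum is 55.
One optimal route: Base → M → G → C → V → U → Base (or its reverse).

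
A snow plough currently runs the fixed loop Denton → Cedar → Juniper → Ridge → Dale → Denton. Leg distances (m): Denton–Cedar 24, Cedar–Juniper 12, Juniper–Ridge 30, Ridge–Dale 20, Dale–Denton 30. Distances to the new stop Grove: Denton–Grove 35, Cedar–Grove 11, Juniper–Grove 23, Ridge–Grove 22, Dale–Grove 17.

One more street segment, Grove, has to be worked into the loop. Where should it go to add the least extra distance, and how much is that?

Insertion cost between consecutive stops i–j is d(i,Grove) + d(Grove,j) − d(i,j):
  between Denton and Cedar: 35 + 11 − 24 = 22
  between Cedar and Juniper: 11 + 23 − 12 = 22
  between Juniper and Ridge: 23 + 22 − 30 = 15
  between Ridge and Dale: 22 + 17 − 20 = 19
  between Dale and Denton: 17 + 35 − 30 = 22
Cheapest insertion is between Juniper and Ridge, adding 15.
New total = 116 + 15 = 131.

+15 m — insert Grove between Juniper and Ridge.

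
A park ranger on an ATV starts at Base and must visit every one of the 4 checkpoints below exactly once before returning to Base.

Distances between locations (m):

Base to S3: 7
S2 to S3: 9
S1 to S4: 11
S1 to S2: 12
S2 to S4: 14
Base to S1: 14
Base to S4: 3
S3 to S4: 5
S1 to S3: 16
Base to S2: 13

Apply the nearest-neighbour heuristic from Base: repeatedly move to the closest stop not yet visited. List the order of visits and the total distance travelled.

Total distance 43 m via the nearest-neighbour route Base → S4 → S3 → S2 → S1 → Base.

Base → [S4:3 / S3:7 / S2:13 / S1:14] → S4 (3)
S4 → [S3:5 / S1:11 / S2:14] → S3 (5)
S3 → [S2:9 / S1:16] → S2 (9)
S2 → [S1:12] → S1 (12)
Return S1→Base: 14.
Total = 3 + 5 + 9 + 12 + 14 = 43.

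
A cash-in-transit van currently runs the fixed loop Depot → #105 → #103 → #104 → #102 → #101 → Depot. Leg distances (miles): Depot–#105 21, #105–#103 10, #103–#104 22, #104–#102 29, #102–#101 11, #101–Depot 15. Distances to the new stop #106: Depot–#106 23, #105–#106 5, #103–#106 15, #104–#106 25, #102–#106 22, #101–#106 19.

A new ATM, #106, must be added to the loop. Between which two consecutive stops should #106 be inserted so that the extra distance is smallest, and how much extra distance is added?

+7 miles — insert #106 between Depot and #105.

Insertion cost between consecutive stops i–j is d(i,#106) + d(#106,j) − d(i,j):
  between Depot and #105: 23 + 5 − 21 = 7
  between #105 and #103: 5 + 15 − 10 = 10
  between #103 and #104: 15 + 25 − 22 = 18
  between #104 and #102: 25 + 22 − 29 = 18
  between #102 and #101: 22 + 19 − 11 = 30
  between #101 and Depot: 19 + 23 − 15 = 27
Cheapest insertion is between Depot and #105, adding 7.
New total = 108 + 7 = 115.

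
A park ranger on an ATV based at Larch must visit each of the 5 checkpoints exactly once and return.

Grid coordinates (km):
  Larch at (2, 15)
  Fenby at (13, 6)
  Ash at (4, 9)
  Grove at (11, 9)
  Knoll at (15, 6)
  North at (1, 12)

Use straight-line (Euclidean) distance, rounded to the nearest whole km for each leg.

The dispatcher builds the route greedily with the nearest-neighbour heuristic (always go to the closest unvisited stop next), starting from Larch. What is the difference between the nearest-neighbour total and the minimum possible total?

From Larch: North=3, Ash=6, Grove=11, Fenby=14, Knoll=16 → choose North (3).
From North: Ash=4, Grove=10, Fenby=13, Knoll=15 → choose Ash (4).
From Ash: Grove=7, Fenby=9, Knoll=11 → choose Grove (7).
From Grove: Fenby=4, Knoll=5 → choose Fenby (4).
From Fenby: Knoll=2 → choose Knoll (2).
NN route Larch → North → Ash → Grove → Fenby → Knoll → Larch costs 36.
Optimal: Larch → Grove → Knoll → Fenby → Ash → North → Larch costs 34 (by enumerating all 60 distinct tours).
Excess = 36 − 34 = 2.

2 km longer than the optimal tour.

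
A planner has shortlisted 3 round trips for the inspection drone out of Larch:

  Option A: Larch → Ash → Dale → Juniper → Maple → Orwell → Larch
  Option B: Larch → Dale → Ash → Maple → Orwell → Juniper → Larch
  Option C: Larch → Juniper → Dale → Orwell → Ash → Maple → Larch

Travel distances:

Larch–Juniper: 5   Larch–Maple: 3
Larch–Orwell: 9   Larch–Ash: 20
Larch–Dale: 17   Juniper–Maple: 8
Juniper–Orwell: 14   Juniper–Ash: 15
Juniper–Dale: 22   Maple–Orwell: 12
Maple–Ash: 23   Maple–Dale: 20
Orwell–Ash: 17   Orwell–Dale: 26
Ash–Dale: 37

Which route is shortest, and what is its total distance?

96 — Option C is the shortest.

Option A: 20 + 37 + 22 + 8 + 12 + 9 = 108
Option B: 17 + 37 + 23 + 12 + 14 + 5 = 108
Option C: 5 + 22 + 26 + 17 + 23 + 3 = 96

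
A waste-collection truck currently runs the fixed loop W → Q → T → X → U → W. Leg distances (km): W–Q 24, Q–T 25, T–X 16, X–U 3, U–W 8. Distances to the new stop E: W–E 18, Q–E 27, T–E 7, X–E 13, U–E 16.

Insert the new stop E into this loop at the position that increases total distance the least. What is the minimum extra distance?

+4 km — insert E between T and X.

Insertion cost between consecutive stops i–j is d(i,E) + d(E,j) − d(i,j):
  between W and Q: 18 + 27 − 24 = 21
  between Q and T: 27 + 7 − 25 = 9
  between T and X: 7 + 13 − 16 = 4
  between X and U: 13 + 16 − 3 = 26
  between U and W: 16 + 18 − 8 = 26
Cheapest insertion is between T and X, adding 4.
New total = 76 + 4 = 80.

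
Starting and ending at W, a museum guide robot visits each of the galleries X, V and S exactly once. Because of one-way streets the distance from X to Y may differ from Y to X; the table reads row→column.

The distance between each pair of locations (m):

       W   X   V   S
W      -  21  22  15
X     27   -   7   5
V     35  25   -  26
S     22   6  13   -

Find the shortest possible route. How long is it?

Minimum total distance: 63 m.

W-X-V-S-W: 21+7+26+22 = 76
W-X-S-V-W: 21+5+13+35 = 74
W-V-X-S-W: 22+25+5+22 = 74
W-V-S-X-W: 22+26+6+27 = 81
W-S-X-V-W: 15+6+7+35 = 63
W-S-V-X-W: 15+13+25+27 = 80
The minimum is 63.
One optimal route: W → S → X → V → W.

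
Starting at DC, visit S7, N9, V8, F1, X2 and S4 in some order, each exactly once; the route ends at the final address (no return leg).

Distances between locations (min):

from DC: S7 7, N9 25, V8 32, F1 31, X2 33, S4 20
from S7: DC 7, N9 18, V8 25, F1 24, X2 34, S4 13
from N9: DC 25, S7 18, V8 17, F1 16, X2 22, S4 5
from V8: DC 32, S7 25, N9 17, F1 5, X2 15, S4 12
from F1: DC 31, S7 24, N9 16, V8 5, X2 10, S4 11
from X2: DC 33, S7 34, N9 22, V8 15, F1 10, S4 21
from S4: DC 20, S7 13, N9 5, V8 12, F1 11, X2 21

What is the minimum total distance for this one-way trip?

There are 6! = 720 possible orderings.
DC → S7 → N9 → V8 → F1 → X2 → S4: 7+18+17+5+10+21 = 78
DC → S7 → N9 → V8 → F1 → S4 → X2: 7+18+17+5+11+21 = 79
DC → S7 → N9 → V8 → X2 → F1 → S4: 7+18+17+15+10+11 = 78
DC → S7 → N9 → V8 → X2 → S4 → F1: 7+18+17+15+21+11 = 89
DC → S7 → N9 → V8 → S4 → F1 → X2: 7+18+17+12+11+10 = 75
DC → S7 → N9 → V8 → S4 → X2 → F1: 7+18+17+12+21+10 = 85
DC → S7 → N9 → F1 → V8 → X2 → S4: 7+18+16+5+15+21 = 82
DC → S7 → N9 → F1 → V8 → S4 → X2: 7+18+16+5+12+21 = 79
… (712 more)
DC → S7 → N9 → S4 → V8 → F1 → X2: 7+18+5+12+5+10 = 57  ← best
The minimum is 57.
One shortest path: DC → S7 → N9 → S4 → V8 → F1 → X2.

Shortest open route: 57 min.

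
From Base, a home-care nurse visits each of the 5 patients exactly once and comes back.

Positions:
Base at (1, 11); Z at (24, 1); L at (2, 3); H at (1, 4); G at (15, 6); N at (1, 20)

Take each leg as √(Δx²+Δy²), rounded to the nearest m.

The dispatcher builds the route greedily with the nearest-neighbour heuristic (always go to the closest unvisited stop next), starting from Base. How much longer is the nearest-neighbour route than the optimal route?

Base: H=7, L=8, N=9, G=15, Z=25 ⇒ H
H: L=1, G=14, N=16, Z=23 ⇒ L
L: G=13, N=17, Z=22 ⇒ G
G: Z=10, N=20 ⇒ Z
Z: N=30 ⇒ N
NN route Base → H → L → G → Z → N → Base costs 70.
Optimal: Base → H → L → Z → G → N → Base costs 69 (by enumerating all 60 distinct tours).
Excess = 70 − 69 = 1.

1 m longer than the optimal tour.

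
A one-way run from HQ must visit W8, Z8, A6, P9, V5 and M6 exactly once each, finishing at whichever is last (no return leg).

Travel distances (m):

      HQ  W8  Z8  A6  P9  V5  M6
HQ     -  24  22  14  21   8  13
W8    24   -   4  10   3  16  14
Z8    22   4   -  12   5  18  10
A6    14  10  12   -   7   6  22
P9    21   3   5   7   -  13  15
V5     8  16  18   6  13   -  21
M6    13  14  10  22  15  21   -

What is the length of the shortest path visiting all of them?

There are 6! = 720 possible orderings.
HQ→W8→Z8→A6→P9→V5→M6: 24+4+12+7+13+21 = 81
HQ→W8→Z8→A6→P9→M6→V5: 24+4+12+7+15+21 = 83
HQ→W8→Z8→A6→V5→P9→M6: 24+4+12+6+13+15 = 74
HQ→W8→Z8→A6→V5→M6→P9: 24+4+12+6+21+15 = 82
HQ→W8→Z8→A6→M6→P9→V5: 24+4+12+22+15+13 = 90
HQ→W8→Z8→A6→M6→V5→P9: 24+4+12+22+21+13 = 96
HQ→W8→Z8→P9→A6→V5→M6: 24+4+5+7+6+21 = 67
HQ→W8→Z8→P9→A6→M6→V5: 24+4+5+7+22+21 = 83
… (712 more)
HQ→V5→A6→P9→W8→Z8→M6: 8+6+7+3+4+10 = 38  ← best
The minimum is 38.
One shortest path: HQ → V5 → A6 → P9 → W8 → Z8 → M6.

38 m — the minimum one-way total.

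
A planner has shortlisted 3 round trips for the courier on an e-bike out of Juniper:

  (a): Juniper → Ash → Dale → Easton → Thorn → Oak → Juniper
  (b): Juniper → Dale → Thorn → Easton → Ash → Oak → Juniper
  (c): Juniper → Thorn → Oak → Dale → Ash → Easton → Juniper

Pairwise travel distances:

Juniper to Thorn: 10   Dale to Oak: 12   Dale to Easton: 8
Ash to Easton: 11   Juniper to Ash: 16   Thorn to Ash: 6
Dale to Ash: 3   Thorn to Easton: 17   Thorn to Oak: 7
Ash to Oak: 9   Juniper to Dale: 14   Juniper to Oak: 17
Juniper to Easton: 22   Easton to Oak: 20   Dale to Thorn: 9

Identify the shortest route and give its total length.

Shortest is (c), total 65.

(a): 16 + 3 + 8 + 17 + 7 + 17 = 68
(b): 14 + 9 + 17 + 11 + 9 + 17 = 77
(c): 10 + 7 + 12 + 3 + 11 + 22 = 65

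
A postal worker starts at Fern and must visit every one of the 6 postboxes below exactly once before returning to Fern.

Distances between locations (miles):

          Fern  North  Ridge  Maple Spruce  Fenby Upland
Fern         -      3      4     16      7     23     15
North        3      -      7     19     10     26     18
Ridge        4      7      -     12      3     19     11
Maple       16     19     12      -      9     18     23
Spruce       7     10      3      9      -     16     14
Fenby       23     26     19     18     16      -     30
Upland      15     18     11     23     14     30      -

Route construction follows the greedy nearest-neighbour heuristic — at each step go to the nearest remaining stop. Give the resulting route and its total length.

From Fern: distances to unvisited — North=3, Ridge=4, Spruce=7, Upland=15, Maple=16, Fenby=23. Nearest is North (3).
From North: distances to unvisited — Ridge=7, Spruce=10, Upland=18, Maple=19, Fenby=26. Nearest is Ridge (7).
From Ridge: distances to unvisited — Spruce=3, Upland=11, Maple=12, Fenby=19. Nearest is Spruce (3).
From Spruce: distances to unvisited — Maple=9, Upland=14, Fenby=16. Nearest is Maple (9).
From Maple: distances to unvisited — Fenby=18, Upland=23. Nearest is Fenby (18).
From Fenby: distances to unvisited — Upland=30. Nearest is Upland (30).
Return Upland→Fern: 15.
Total = 3 + 7 + 3 + 9 + 18 + 30 + 15 = 85.

Total distance 85 miles via the nearest-neighbour route Fern → North → Ridge → Spruce → Maple → Fenby → Upland → Fern.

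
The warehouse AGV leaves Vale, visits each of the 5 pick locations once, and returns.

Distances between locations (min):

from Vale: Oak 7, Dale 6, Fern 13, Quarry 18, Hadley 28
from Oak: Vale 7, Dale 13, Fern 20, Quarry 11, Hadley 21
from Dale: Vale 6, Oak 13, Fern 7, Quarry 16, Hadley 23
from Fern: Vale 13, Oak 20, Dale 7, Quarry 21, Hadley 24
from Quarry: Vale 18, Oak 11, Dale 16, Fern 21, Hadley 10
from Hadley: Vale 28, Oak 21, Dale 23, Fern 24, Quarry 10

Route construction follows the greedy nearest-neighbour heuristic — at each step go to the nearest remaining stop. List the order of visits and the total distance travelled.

82 min along Vale → Dale → Fern → Oak → Quarry → Hadley → Vale.

At Vale the remaining stops are Dale 6, Oak 7, Fern 13, Quarry 18, Hadley 28; go to Dale.
At Dale the remaining stops are Fern 7, Oak 13, Quarry 16, Hadley 23; go to Fern.
At Fern the remaining stops are Oak 20, Quarry 21, Hadley 24; go to Oak.
At Oak the remaining stops are Quarry 11, Hadley 21; go to Quarry.
At Quarry the remaining stops are Hadley 10; go to Hadley.
Return Hadley→Vale: 28.
Total = 6 + 7 + 20 + 11 + 10 + 28 = 82.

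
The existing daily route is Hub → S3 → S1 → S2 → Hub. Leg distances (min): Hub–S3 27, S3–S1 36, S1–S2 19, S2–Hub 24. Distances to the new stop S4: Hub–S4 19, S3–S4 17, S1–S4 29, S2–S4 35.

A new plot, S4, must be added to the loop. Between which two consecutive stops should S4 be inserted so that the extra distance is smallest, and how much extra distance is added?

Adding 9 min by placing S4 on the Hub–S3 leg.

Insertion cost between consecutive stops i–j is d(i,S4) + d(S4,j) − d(i,j):
  between Hub and S3: 19 + 17 − 27 = 9
  between S3 and S1: 17 + 29 − 36 = 10
  between S1 and S2: 29 + 35 − 19 = 45
  between S2 and Hub: 35 + 19 − 24 = 30
Cheapest insertion is between Hub and S3, adding 9.
New total = 106 + 9 = 115.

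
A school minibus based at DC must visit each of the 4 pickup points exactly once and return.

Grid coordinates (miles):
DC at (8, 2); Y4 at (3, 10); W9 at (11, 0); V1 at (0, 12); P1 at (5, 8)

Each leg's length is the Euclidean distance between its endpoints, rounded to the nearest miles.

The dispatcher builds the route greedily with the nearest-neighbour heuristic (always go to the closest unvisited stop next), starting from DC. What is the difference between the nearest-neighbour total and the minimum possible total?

Excess over optimum: 1 miles.

From DC: W9=4, P1=7, Y4=9, V1=13 → choose W9 (4).
From W9: P1=10, Y4=13, V1=16 → choose P1 (10).
From P1: Y4=3, V1=6 → choose Y4 (3).
From Y4: V1=4 → choose V1 (4).
NN route DC → W9 → P1 → Y4 → V1 → DC costs 34.
Optimal: DC → Y4 → V1 → P1 → W9 → DC costs 33 (by enumerating all 12 distinct tours).
Excess = 34 − 33 = 1.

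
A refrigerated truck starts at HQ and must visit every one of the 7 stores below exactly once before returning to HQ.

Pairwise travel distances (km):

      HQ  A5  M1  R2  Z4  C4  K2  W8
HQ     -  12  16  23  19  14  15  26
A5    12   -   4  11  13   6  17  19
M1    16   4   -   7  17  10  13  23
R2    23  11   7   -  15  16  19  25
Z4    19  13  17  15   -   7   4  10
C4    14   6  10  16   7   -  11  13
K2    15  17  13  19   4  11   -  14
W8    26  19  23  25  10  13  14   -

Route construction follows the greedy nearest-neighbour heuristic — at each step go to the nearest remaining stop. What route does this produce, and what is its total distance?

At HQ the remaining stops are A5 12, C4 14, K2 15, M1 16, Z4 19, R2 23, W8 26; go to A5.
At A5 the remaining stops are M1 4, C4 6, R2 11, Z4 13, K2 17, W8 19; go to M1.
At M1 the remaining stops are R2 7, C4 10, K2 13, Z4 17, W8 23; go to R2.
At R2 the remaining stops are Z4 15, C4 16, K2 19, W8 25; go to Z4.
At Z4 the remaining stops are K2 4, C4 7, W8 10; go to K2.
At K2 the remaining stops are C4 11, W8 14; go to C4.
At C4 the remaining stops are W8 13; go to W8.
Return W8→HQ: 26.
Total = 12 + 4 + 7 + 15 + 4 + 11 + 13 + 26 = 92.

92 km along HQ → A5 → M1 → R2 → Z4 → K2 → C4 → W8 → HQ.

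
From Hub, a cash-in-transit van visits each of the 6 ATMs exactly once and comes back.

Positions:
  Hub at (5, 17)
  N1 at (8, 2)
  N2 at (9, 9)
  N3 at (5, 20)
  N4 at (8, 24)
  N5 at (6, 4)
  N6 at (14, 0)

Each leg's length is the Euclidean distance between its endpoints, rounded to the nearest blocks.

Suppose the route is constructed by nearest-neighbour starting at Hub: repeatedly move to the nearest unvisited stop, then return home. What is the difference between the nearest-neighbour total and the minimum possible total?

2 blocks longer than the optimal tour.

From Hub: N3=3, N4=8, N2=9, N5=13, N1=15, N6=19 → choose N3 (3).
From N3: N4=5, N2=12, N5=16, N1=18, N6=22 → choose N4 (5).
From N4: N2=15, N5=20, N1=22, N6=25 → choose N2 (15).
From N2: N5=6, N1=7, N6=10 → choose N5 (6).
From N5: N1=3, N6=9 → choose N1 (3).
From N1: N6=6 → choose N6 (6).
NN route Hub → N3 → N4 → N2 → N5 → N1 → N6 → Hub costs 57.
Optimal: Hub → N3 → N4 → N2 → N6 → N1 → N5 → Hub costs 55 (by enumerating all 360 distinct tours).
Excess = 57 − 55 = 2.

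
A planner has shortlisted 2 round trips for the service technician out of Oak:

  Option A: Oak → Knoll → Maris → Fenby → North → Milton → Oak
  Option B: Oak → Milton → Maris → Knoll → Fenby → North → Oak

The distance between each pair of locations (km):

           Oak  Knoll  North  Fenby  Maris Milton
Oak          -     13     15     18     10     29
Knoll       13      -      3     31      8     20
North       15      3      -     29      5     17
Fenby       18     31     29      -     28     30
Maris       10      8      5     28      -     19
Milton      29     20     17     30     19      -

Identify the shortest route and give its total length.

Option A: 13 + 8 + 28 + 29 + 17 + 29 = 124
Option B: 29 + 19 + 8 + 31 + 29 + 15 = 131

Shortest is Option A, total 124 km.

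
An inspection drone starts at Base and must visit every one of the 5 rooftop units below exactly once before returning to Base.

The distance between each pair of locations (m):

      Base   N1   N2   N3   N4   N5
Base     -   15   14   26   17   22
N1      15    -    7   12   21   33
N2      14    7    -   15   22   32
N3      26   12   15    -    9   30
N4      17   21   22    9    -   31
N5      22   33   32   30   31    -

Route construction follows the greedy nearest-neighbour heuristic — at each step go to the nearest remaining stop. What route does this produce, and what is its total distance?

At Base the remaining stops are N2 14, N1 15, N4 17, N5 22, N3 26; go to N2.
At N2 the remaining stops are N1 7, N3 15, N4 22, N5 32; go to N1.
At N1 the remaining stops are N3 12, N4 21, N5 33; go to N3.
At N3 the remaining stops are N4 9, N5 30; go to N4.
At N4 the remaining stops are N5 31; go to N5.
Return N5→Base: 22.
Total = 14 + 7 + 12 + 9 + 31 + 22 = 95.

95 m along Base → N2 → N1 → N3 → N4 → N5 → Base.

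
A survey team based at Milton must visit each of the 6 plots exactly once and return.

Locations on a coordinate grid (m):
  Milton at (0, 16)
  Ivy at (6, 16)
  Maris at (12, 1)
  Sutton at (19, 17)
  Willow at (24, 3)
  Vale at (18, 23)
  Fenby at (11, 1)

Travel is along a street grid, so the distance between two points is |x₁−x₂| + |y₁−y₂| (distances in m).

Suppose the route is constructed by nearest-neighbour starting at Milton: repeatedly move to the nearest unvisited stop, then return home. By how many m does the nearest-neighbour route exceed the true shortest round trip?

From Milton: Ivy=6, Sutton=20, Vale=25, Fenby=26, Maris=27, Willow=37 → choose Ivy (6).
From Ivy: Sutton=14, Vale=19, Fenby=20, Maris=21, Willow=31 → choose Sutton (14).
From Sutton: Vale=7, Willow=19, Maris=23, Fenby=24 → choose Vale (7).
From Vale: Willow=26, Maris=28, Fenby=29 → choose Willow (26).
From Willow: Maris=14, Fenby=15 → choose Maris (14).
From Maris: Fenby=1 → choose Fenby (1).
NN route Milton → Ivy → Sutton → Vale → Willow → Maris → Fenby → Milton costs 94.
Optimal: Milton → Ivy → Vale → Sutton → Willow → Maris → Fenby → Milton costs 92 (by enumerating all 360 distinct tours).
Excess = 94 − 92 = 2.

The nearest-neighbour route is 2 m longer than optimal.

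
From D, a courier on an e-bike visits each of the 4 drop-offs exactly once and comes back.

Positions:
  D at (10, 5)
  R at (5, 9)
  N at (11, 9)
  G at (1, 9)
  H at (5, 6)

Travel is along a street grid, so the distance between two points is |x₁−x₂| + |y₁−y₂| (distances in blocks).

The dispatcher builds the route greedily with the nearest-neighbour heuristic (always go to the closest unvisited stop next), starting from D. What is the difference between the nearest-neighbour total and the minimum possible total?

From D: N=5, H=6, R=9, G=13 → choose N (5).
From N: R=6, H=9, G=10 → choose R (6).
From R: H=3, G=4 → choose H (3).
From H: G=7 → choose G (7).
NN route D → N → R → H → G → D costs 34.
Optimal: D → N → R → G → H → D costs 28 (by enumerating all 12 distinct tours).
Excess = 34 − 28 = 6.

The nearest-neighbour route is 6 blocks longer than optimal.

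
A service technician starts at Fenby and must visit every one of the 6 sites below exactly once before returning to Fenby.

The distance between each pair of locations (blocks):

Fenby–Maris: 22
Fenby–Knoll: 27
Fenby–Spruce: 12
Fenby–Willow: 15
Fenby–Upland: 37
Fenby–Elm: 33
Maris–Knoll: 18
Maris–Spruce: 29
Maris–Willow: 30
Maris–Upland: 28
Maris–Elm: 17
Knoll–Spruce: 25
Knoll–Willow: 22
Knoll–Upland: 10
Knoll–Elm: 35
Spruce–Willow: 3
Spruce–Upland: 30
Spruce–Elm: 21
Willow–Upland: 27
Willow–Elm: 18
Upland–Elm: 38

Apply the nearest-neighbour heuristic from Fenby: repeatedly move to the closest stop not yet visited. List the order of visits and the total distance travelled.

Total distance 115 blocks via the nearest-neighbour route Fenby → Spruce → Willow → Elm → Maris → Knoll → Upland → Fenby.

At Fenby the remaining stops are Spruce 12, Willow 15, Maris 22, Knoll 27, Elm 33, Upland 37; go to Spruce.
At Spruce the remaining stops are Willow 3, Elm 21, Knoll 25, Maris 29, Upland 30; go to Willow.
At Willow the remaining stops are Elm 18, Knoll 22, Upland 27, Maris 30; go to Elm.
At Elm the remaining stops are Maris 17, Knoll 35, Upland 38; go to Maris.
At Maris the remaining stops are Knoll 18, Upland 28; go to Knoll.
At Knoll the remaining stops are Upland 10; go to Upland.
Return Upland→Fenby: 37.
Total = 12 + 3 + 18 + 17 + 18 + 10 + 37 = 115.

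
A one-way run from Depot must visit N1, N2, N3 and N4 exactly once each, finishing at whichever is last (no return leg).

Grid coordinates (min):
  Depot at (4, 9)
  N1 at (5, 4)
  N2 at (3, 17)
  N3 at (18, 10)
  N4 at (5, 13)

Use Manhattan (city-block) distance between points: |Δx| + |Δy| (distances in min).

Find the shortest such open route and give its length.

Shortest open route: 43 min.

There are 4! = 24 possible orderings.
Depot - N1 - N2 - N3 - N4: 6+15+22+16 = 59
Depot - N1 - N2 - N4 - N3: 6+15+6+16 = 43
Depot - N1 - N3 - N2 - N4: 6+19+22+6 = 53
Depot - N1 - N3 - N4 - N2: 6+19+16+6 = 47
Depot - N1 - N4 - N2 - N3: 6+9+6+22 = 43
Depot - N1 - N4 - N3 - N2: 6+9+16+22 = 53
Depot - N2 - N1 - N3 - N4: 9+15+19+16 = 59
Depot - N2 - N1 - N4 - N3: 9+15+9+16 = 49
Depot - N2 - N3 - N1 - N4: 9+22+19+9 = 59
Depot - N2 - N3 - N4 - N1: 9+22+16+9 = 56
Depot - N2 - N4 - N1 - N3: 9+6+9+19 = 43
Depot - N2 - N4 - N3 - N1: 9+6+16+19 = 50
Depot - N3 - N1 - N2 - N4: 15+19+15+6 = 55
Depot - N3 - N1 - N4 - N2: 15+19+9+6 = 49
… (10 more)
The minimum is 43.
One shortest path: Depot → N1 → N2 → N4 → N3.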